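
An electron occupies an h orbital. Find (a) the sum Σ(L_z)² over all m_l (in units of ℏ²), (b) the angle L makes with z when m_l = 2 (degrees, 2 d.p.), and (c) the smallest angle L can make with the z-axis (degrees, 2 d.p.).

Σ(L_z)² = 110 ℏ²; θ(m_l=2) ≈ 68.58°; θ_min ≈ 24.09°

For an h orbital, l = 5.
Σ m_l² = 110, so Σ(L_z)² = 110 ℏ².
For m_l = 2: cos θ = 2/√30, θ ≈ 68.58°.
cos θ_min = 5/√30, so θ_min ≈ 24.09°.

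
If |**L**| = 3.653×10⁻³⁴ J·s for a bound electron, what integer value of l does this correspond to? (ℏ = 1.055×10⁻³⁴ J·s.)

l = 3

|L|/ℏ = (3.653×10⁻³⁴)/(1.055×10⁻³⁴) ≈ 3.463.
(|L|/ℏ)² = l(l+1) ≈ 11.99 ⇒ l = 3.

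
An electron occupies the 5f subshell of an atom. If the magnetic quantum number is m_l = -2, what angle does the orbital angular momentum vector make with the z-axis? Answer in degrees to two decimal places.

For 5f, l = 3.
|L|² = l(l+1)ℏ² = 12ℏ², so |L| = 2√3 ℏ.
L_z = m_l ℏ = −2ℏ.
cos θ = L_z/|L| = -2/√12, so θ ≈ 125.26°.

θ ≈ 125.26°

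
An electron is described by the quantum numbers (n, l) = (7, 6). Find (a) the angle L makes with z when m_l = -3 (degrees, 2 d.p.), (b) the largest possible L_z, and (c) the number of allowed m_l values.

θ(m_l=-3) ≈ 117.58°; L_z,max = 6ℏ; 13 values

For m_l = -3: cos θ = -3/√42, θ ≈ 117.58°.
L_z,max = lℏ = 6ℏ.
There are 2l+1 = 13 values of m_l.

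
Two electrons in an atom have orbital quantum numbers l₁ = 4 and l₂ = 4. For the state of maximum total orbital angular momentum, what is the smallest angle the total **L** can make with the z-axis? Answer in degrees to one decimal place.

L runs from |4 − 4| = 0 to 4 + 4 = 8.
Allowed values: L = 0, 1, 2, 3, 4, 5, 6, 7, 8.
The maximum is L = 8, with |L_tot| = ℏ√(8·9) = 6√2 ℏ.
The minimum angle with z is arccos(8/√72) ≈ 19.5°.

θ_min ≈ 19.5°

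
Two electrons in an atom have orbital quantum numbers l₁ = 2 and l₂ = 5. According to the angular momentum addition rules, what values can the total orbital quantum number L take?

By the triangle rule, |l₁ − l₂| ≤ L ≤ l₁ + l₂.
Allowed values: L = 3, 4, 5, 6, 7.

L = 3, 4, 5, 6, 7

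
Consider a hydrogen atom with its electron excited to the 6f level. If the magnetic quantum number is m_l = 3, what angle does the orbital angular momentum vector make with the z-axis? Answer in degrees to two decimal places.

The 6f level has l = 3.
|L| = √(l(l+1)) ℏ = 2√3 ℏ.
L_z = m_l ℏ = 3ℏ.
cos θ = L_z/|L| = 3/√12, so θ ≈ 30.00°.

θ ≈ 30.00°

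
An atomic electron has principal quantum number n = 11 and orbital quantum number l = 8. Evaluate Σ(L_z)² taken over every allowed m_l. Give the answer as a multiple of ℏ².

m_l runs from −8 to 8, i.e. {-8, -7, -6, -5, -4, -3, -2, -1, 0, 1, 2, 3, 4, 5, 6, 7, 8}.
Σ m_l² = 2·(1 + 4 + 9 + 16 + 25 + 36 + 49 + 64) = 408.

Σ(L_z)² = 408 ℏ²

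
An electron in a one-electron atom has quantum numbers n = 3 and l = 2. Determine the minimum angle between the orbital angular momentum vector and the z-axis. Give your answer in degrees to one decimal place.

|L|² = l(l+1)ℏ² = 6ℏ², so |L| = √6 ℏ.
The smallest angle corresponds to the largest L_z, i.e. m_l = l = 2, giving L_z = 2ℏ.
cos θ_min = 2/√6, so θ_min ≈ 35.3°.

θ_min ≈ 35.3°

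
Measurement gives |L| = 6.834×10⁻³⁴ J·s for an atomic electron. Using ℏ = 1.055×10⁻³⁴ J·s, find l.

l = 6

In units of ℏ, |L| ≈ 6.478.
(|L|/ℏ)² = l(l+1) ≈ 41.96 ⇒ l = 6.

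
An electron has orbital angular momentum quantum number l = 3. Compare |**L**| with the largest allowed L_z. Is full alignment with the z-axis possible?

|L| = 2√3 ℏ ≈ 3.4641ℏ, while L_z,max = lℏ = 3ℏ.
Since |L| > L_z,max, the vector can never point exactly along z; the closest it comes is θ_min = arccos(3/√12) ≈ 30.0°.

No: L_z,max = 3ℏ < |L| = 2√3 ℏ ≈ 3.464ℏ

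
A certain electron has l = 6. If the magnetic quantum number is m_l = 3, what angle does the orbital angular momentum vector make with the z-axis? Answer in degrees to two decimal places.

|L|² = l(l+1)ℏ² = 42ℏ², so |L| = √42 ℏ.
L_z = m_l ℏ = 3ℏ.
cos θ = L_z/|L| = 3/√42, so θ ≈ 62.42°.

θ ≈ 62.42°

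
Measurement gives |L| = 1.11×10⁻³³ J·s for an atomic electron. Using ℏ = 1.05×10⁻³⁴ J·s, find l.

Dividing by ℏ: |L|/ℏ ≈ 10.571.
(|L|/ℏ)² = l(l+1) ≈ 111.76 ⇒ l = 10.

l = 10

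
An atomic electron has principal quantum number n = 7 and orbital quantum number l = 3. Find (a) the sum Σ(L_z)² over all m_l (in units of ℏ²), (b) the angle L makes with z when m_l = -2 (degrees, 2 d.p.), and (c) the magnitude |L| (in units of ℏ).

Σ(L_z)² = 28 ℏ²; θ(m_l=-2) ≈ 125.26°; |L| = 2√3 ℏ ≈ 3.464ℏ

Σ m_l² = 28, so Σ(L_z)² = 28 ℏ².
For m_l = -2: cos θ = -2/√12, θ ≈ 125.26°.
|L| = ℏ√(3·4) = 2√3 ℏ ≈ 3.464ℏ.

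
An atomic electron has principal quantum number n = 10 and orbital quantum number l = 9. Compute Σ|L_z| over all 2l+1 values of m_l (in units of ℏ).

Σ|L_z| = 90 ℏ

m_l ∈ {-9, -8, -7, -6, -5, -4, -3, -2, -1, 0, 1, 2, 3, 4, 5, 6, 7, 8, 9}.
Σ|m_l| = l(l+1) = 90.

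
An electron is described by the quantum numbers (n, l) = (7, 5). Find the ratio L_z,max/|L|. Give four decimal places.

|L| = √30 ℏ ≈ 5.4772ℏ, while L_z,max = lℏ = 5ℏ.
L_z,max/|L| = 5/√30 = 0.9129.

L_z,max/|L| = 0.9129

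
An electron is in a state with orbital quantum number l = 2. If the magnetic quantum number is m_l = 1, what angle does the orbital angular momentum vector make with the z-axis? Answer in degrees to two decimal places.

|L| = √(l(l+1)) ℏ = √6 ℏ.
L_z = m_l ℏ = 1ℏ.
cos θ = L_z/|L| = 1/√6, so θ ≈ 65.91°.

θ ≈ 65.91°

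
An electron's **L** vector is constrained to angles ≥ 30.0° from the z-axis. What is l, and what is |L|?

At minimum angle, m_l = l, so cos θ = l/√(l(l+1)); cos²θ = l/(l+1) = 0.7500.
l = cos²θ/sin²θ ≈ 3.
Then |L| = ℏ√(3·4) = 2√3 ℏ.

l = 3, |L| = 2√3 ℏ ≈ 3.464ℏ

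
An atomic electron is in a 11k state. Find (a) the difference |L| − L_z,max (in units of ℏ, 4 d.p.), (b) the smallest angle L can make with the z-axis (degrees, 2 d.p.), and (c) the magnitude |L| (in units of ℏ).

|L|−L_z,max ≈ 0.4833ℏ; θ_min ≈ 20.70°; |L| = 2√14 ℏ ≈ 7.483ℏ

For 11k, l = 7.
|L| − L_z,max = (2√14 − 7)ℏ ≈ 0.4833ℏ.
cos θ_min = 7/√56, so θ_min ≈ 20.70°.
|L| = ℏ√(7·8) = 2√14 ℏ ≈ 7.483ℏ.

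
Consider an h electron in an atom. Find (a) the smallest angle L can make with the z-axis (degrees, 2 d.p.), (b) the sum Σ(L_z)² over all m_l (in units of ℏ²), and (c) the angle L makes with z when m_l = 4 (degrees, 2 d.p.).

θ_min ≈ 24.09°; Σ(L_z)² = 110 ℏ²; θ(m_l=4) ≈ 43.09°

For an h orbital, l = 5.
cos θ_min = 5/√30, so θ_min ≈ 24.09°.
Σ m_l² = 110, so Σ(L_z)² = 110 ℏ².
For m_l = 4: cos θ = 4/√30, θ ≈ 43.09°.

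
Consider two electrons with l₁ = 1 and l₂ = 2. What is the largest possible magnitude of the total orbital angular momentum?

|L_tot|_max = 2√3 ℏ ≈ 3.464ℏ

L runs from |1 − 2| = 1 to 1 + 2 = 3.
Allowed values: L = 1, 2, 3.
The largest magnitude corresponds to L = 3: |L_tot| = ℏ√(3·4) = 2√3 ℏ.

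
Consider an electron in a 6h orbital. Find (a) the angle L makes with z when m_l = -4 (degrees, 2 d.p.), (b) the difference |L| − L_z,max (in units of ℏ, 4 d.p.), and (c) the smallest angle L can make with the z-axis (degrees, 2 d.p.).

θ(m_l=-4) ≈ 136.91°; |L|−L_z,max ≈ 0.4772ℏ; θ_min ≈ 24.09°

For 6h, l = 5.
For m_l = -4: cos θ = -4/√30, θ ≈ 136.91°.
|L| − L_z,max = (√30 − 5)ℏ ≈ 0.4772ℏ.
cos θ_min = 5/√30, so θ_min ≈ 24.09°.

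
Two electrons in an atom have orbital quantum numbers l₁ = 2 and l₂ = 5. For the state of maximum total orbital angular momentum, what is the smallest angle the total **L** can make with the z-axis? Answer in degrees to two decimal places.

By the triangle rule, |l₁ − l₂| ≤ L ≤ l₁ + l₂.
Allowed values: L = 3, 4, 5, 6, 7.
The maximum is L = 7, with |L_tot| = ℏ√(7·8) = 2√14 ℏ.
The minimum angle with z is arccos(7/√56) ≈ 20.70°.

θ_min ≈ 20.70°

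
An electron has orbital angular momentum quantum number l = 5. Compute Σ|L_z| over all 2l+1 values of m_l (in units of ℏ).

Σ|L_z| = 30 ℏ

m_l runs from −5 to 5, i.e. {-5, -4, -3, -2, -1, 0, 1, 2, 3, 4, 5}.
Σ|m_l| = 2(1+2+…+5) = 30.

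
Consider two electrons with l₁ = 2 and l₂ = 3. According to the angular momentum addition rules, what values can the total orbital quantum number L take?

By the triangle rule, |l₁ − l₂| ≤ L ≤ l₁ + l₂.
Allowed values: L = 1, 2, 3, 4, 5.

L = 1, 2, 3, 4, 5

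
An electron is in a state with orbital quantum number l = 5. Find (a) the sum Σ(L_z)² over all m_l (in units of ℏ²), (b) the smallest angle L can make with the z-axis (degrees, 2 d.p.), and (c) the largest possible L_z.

Σ(L_z)² = 110 ℏ²; θ_min ≈ 24.09°; L_z,max = 5ℏ

Σ m_l² = 110, so Σ(L_z)² = 110 ℏ².
cos θ_min = 5/√30, so θ_min ≈ 24.09°.
L_z,max = lℏ = 5ℏ.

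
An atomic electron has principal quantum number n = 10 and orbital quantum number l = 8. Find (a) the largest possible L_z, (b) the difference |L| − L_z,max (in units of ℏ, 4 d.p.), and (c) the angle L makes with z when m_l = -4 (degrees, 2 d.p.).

L_z,max = lℏ = 8ℏ.
|L| − L_z,max = (6√2 − 8)ℏ ≈ 0.4853ℏ.
For m_l = -4: cos θ = -4/√72, θ ≈ 118.13°.

L_z,max = 8ℏ; |L|−L_z,max ≈ 0.4853ℏ; θ(m_l=-4) ≈ 118.13°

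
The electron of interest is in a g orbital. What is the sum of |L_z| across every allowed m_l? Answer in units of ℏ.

Σ|L_z| = 20 ℏ

A g state has l = 4.
m_l ∈ {-4, -3, -2, -1, 0, 1, 2, 3, 4}.
Σ|m_l| = 2(1+2+…+4) = 20.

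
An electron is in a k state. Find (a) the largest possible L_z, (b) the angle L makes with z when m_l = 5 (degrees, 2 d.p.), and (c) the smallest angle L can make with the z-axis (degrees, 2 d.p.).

A k state has l = 7.
L_z,max = lℏ = 7ℏ.
For m_l = 5: cos θ = 5/√56, θ ≈ 48.08°.
cos θ_min = 7/√56, so θ_min ≈ 20.70°.

L_z,max = 7ℏ; θ(m_l=5) ≈ 48.08°; θ_min ≈ 20.70°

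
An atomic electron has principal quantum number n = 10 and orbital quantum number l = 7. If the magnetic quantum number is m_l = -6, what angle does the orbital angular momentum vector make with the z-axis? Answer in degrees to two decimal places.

|L| = √(l(l+1)) ℏ = 2√14 ℏ.
L_z = m_l ℏ = −6ℏ.
cos θ = L_z/|L| = -6/√56, so θ ≈ 143.30°.

θ ≈ 143.30°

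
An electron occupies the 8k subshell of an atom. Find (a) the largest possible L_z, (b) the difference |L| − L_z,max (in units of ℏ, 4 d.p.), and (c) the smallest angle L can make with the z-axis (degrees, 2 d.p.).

For 8k, l = 7.
L_z,max = lℏ = 7ℏ.
|L| − L_z,max = (2√14 − 7)ℏ ≈ 0.4833ℏ.
cos θ_min = 7/√56, so θ_min ≈ 20.70°.

L_z,max = 7ℏ; |L|−L_z,max ≈ 0.4833ℏ; θ_min ≈ 20.70°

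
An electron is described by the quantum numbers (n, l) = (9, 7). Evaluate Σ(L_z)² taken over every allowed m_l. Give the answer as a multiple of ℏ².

Σ(L_z)² = 280 ℏ²

m_l ∈ {-7, -6, -5, -4, -3, -2, -1, 0, 1, 2, 3, 4, 5, 6, 7}.
Σ m_l² = l(l+1)(2l+1)/3 = 7·8·15/3 = 280.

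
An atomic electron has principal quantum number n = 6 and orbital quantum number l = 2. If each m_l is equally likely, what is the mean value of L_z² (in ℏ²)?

m_l runs from −2 to 2, i.e. {-2, -1, 0, 1, 2}.
⟨L_z²⟩ = ℏ²·(Σ m_l²)/(2l+1) = ℏ²·10/5 = 2ℏ².

⟨L_z²⟩ = 2 ℏ²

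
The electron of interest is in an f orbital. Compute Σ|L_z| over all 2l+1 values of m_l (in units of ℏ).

Σ|L_z| = 12 ℏ

The letter f corresponds to l = 3.
m_l runs from −3 to 3, i.e. {-3, -2, -1, 0, 1, 2, 3}.
Σ|m_l| = l(l+1) = 12.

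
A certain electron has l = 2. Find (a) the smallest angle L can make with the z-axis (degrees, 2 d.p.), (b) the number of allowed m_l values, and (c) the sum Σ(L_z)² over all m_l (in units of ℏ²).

cos θ_min = 2/√6, so θ_min ≈ 35.26°.
There are 2l+1 = 5 values of m_l.
Σ m_l² = 10, so Σ(L_z)² = 10 ℏ².

θ_min ≈ 35.26°; 5 values; Σ(L_z)² = 10 ℏ²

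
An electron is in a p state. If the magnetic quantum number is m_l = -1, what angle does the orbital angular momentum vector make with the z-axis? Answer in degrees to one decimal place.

The letter p corresponds to l = 1.
|L| = √(l(l+1)) ℏ = √2 ℏ.
L_z = m_l ℏ = −1ℏ.
cos θ = L_z/|L| = -1/√2, so θ ≈ 135.0°.

θ ≈ 135.0°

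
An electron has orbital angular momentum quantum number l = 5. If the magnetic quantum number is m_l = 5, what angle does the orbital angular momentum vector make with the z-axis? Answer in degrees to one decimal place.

θ ≈ 24.1°

|L|² = l(l+1)ℏ² = 30ℏ², so |L| = √30 ℏ.
L_z = m_l ℏ = 5ℏ.
cos θ = L_z/|L| = 5/√30, so θ ≈ 24.1°.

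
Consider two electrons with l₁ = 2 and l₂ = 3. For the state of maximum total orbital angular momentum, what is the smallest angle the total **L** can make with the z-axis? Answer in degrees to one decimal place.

Angular momentum addition gives L = |l₁ − l₂|, …, l₁ + l₂.
L ∈ {1, 2, 3, 4, 5}.
The maximum is L = 5, with |L_tot| = ℏ√(5·6) = √30 ℏ.
The minimum angle with z is arccos(5/√30) ≈ 24.1°.

θ_min ≈ 24.1°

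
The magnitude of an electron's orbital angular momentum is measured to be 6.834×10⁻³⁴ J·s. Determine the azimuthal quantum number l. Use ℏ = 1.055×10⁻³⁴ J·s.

l = 6

In units of ℏ, |L| ≈ 6.478.
(|L|/ℏ)² = l(l+1) ≈ 41.96 ⇒ l = 6.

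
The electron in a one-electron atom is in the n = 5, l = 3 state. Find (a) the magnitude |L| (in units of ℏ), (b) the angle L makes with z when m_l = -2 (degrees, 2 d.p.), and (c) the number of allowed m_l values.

|L| = ℏ√(3·4) = 2√3 ℏ ≈ 3.464ℏ.
For m_l = -2: cos θ = -2/√12, θ ≈ 125.26°.
There are 2l+1 = 7 values of m_l.

|L| = 2√3 ℏ ≈ 3.464ℏ; θ(m_l=-2) ≈ 125.26°; 7 values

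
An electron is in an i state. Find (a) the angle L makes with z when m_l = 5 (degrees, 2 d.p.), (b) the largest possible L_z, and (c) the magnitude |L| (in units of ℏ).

θ(m_l=5) ≈ 39.51°; L_z,max = 6ℏ; |L| = √42 ℏ ≈ 6.481ℏ

For an i orbital, l = 6.
For m_l = 5: cos θ = 5/√42, θ ≈ 39.51°.
L_z,max = lℏ = 6ℏ.
|L| = ℏ√(6·7) = √42 ℏ ≈ 6.481ℏ.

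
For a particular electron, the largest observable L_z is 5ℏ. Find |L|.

|L| = √30 ℏ ≈ 5.477ℏ

L_z,max = lℏ, so l = 5.
|L| = √(l(l+1)) ℏ = √30 ℏ.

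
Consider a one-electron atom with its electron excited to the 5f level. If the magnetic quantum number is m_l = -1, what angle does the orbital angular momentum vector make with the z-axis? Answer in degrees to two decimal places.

θ ≈ 106.78°

The 5f level has l = 3.
|L|² = l(l+1)ℏ² = 12ℏ², so |L| = 2√3 ℏ.
L_z = m_l ℏ = −1ℏ.
cos θ = L_z/|L| = -1/√12, so θ ≈ 106.78°.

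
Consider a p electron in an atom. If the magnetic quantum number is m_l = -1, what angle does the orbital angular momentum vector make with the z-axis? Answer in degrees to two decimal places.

θ ≈ 135.00°

A p state has l = 1.
|L| = √(l(l+1)) ℏ = √2 ℏ.
L_z = m_l ℏ = −1ℏ.
cos θ = L_z/|L| = -1/√2, so θ ≈ 135.00°.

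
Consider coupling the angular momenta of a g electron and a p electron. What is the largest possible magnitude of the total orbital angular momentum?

|L_tot|_max = √30 ℏ ≈ 5.477ℏ

The total orbital quantum number L ranges from |l₁ − l₂| to l₁ + l₂ in integer steps.
So L can be 3, 4, 5.
The largest magnitude corresponds to L = 5: |L_tot| = ℏ√(5·6) = √30 ℏ.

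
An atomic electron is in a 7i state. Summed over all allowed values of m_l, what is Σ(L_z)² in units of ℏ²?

For 7i, l = 6.
The allowed m_l values are -6, -5, -4, -3, -2, -1, 0, 1, 2, 3, 4, 5, 6.
Summing m² from −6 to 6: Σ m_l² = 182.

Σ(L_z)² = 182 ℏ²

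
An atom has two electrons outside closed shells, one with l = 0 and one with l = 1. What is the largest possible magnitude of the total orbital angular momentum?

|L_tot|_max = √2 ℏ ≈ 1.414ℏ

The total orbital quantum number L ranges from |l₁ − l₂| to l₁ + l₂ in integer steps.
Allowed values: L = 1.
The largest magnitude corresponds to L = 1: |L_tot| = ℏ√(1·2) = √2 ℏ.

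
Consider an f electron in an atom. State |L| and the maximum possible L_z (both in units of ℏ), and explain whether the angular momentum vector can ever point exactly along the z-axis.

F corresponds to l = 3.
|L| = 2√3 ℏ ≈ 3.4641ℏ, while L_z,max = lℏ = 3ℏ.
Since |L| > L_z,max, the vector can never point exactly along z; the closest it comes is θ_min = arccos(3/√12) ≈ 30.0°.

No: L_z,max = 3ℏ < |L| = 2√3 ℏ ≈ 3.464ℏ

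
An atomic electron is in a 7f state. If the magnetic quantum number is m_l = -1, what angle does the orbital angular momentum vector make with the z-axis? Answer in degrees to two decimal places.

θ ≈ 106.78°

The 7f subshell has l = 3.
|L| = √(l(l+1)) ℏ = 2√3 ℏ.
L_z = m_l ℏ = −1ℏ.
cos θ = L_z/|L| = -1/√12, so θ ≈ 106.78°.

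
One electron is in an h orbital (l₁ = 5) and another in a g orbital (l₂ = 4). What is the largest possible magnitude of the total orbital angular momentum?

L runs from |5 − 4| = 1 to 5 + 4 = 9.
Allowed values: L = 1, 2, 3, 4, 5, 6, 7, 8, 9.
The largest magnitude corresponds to L = 9: |L_tot| = ℏ√(9·10) = 3√10 ℏ.

|L_tot|_max = 3√10 ℏ ≈ 9.487ℏ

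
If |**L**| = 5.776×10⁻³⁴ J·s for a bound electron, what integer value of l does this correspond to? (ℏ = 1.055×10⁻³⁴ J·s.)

l = 5

|L|/ℏ = (5.776×10⁻³⁴)/(1.055×10⁻³⁴) ≈ 5.475.
Set l(l+1) = 29.97; the integer solution is l = 5.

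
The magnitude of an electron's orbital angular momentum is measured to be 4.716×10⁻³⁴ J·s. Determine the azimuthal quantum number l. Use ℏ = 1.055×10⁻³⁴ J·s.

Dividing by ℏ: |L|/ℏ ≈ 4.470.
l(l+1) ≈ 4.470² ≈ 19.98, so l = 4.

l = 4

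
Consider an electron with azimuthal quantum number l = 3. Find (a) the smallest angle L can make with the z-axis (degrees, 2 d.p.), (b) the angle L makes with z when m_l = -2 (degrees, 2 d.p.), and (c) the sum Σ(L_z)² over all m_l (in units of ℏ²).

θ_min ≈ 30.00°; θ(m_l=-2) ≈ 125.26°; Σ(L_z)² = 28 ℏ²

cos θ_min = 3/√12, so θ_min ≈ 30.00°.
For m_l = -2: cos θ = -2/√12, θ ≈ 125.26°.
Σ m_l² = 28, so Σ(L_z)² = 28 ℏ².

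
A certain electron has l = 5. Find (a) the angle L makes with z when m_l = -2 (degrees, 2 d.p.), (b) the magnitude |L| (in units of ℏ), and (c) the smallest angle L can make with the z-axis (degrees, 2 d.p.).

For m_l = -2: cos θ = -2/√30, θ ≈ 111.42°.
|L| = ℏ√(5·6) = √30 ℏ ≈ 5.477ℏ.
cos θ_min = 5/√30, so θ_min ≈ 24.09°.

θ(m_l=-2) ≈ 111.42°; |L| = √30 ℏ ≈ 5.477ℏ; θ_min ≈ 24.09°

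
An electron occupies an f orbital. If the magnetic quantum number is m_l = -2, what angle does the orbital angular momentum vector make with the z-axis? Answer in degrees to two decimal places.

For an f orbital, l = 3.
|L|² = l(l+1)ℏ² = 12ℏ², so |L| = 2√3 ℏ.
L_z = m_l ℏ = −2ℏ.
cos θ = L_z/|L| = -2/√12, so θ ≈ 125.26°.

θ ≈ 125.26°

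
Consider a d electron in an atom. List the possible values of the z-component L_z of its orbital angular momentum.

A d state has l = 2.
L_z = m_l ℏ with m_l ranging from −l to +l in integer steps.
For l = 2: m_l ∈ {-2, -1, 0, 1, 2}.

L_z ∈ {−2ℏ, −ℏ, 0, ℏ, 2ℏ}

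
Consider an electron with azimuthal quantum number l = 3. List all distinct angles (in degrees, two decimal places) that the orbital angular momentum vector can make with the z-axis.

|L| = ℏ√(l(l+1)) = 2√3 ℏ.
cos θ = m_l/√12 for each m_l ∈ {-3, -2, -1, 0, 1, 2, 3}.

θ ∈ {30.00°, 54.74°, 73.22°, 90.00°, 106.78°, 125.26°, 150.00°}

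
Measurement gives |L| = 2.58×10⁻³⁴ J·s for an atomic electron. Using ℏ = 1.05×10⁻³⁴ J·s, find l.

In units of ℏ, |L| ≈ 2.457.
Set l(l+1) = 6.04; the integer solution is l = 2.

l = 2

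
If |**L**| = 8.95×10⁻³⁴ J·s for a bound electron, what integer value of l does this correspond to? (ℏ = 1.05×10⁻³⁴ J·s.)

l = 8

Dividing by ℏ: |L|/ℏ ≈ 8.524.
Set l(l+1) = 72.66; the integer solution is l = 8.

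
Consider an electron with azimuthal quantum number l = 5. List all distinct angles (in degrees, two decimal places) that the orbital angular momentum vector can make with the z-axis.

θ ∈ {24.09°, 43.09°, 56.79°, 68.58°, 79.48°, 90.00°, 100.52°, 111.42°, 123.21°, 136.91°, 155.91°}

|L| = ℏ√(l(l+1)) = √30 ℏ.
cos θ = m_l/√30 for each m_l ∈ {-5, -4, -3, -2, -1, 0, 1, 2, 3, 4, 5}.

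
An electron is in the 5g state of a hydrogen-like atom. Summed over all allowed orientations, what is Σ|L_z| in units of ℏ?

The 5g subshell has l = 4.
m_l runs from −4 to 4, i.e. {-4, -3, -2, -1, 0, 1, 2, 3, 4}.
Σ|m_l| = l(l+1) = 20.

Σ|L_z| = 20 ℏ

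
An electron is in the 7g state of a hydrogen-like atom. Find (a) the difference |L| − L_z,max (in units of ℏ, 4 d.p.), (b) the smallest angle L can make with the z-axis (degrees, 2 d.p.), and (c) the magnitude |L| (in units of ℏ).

|L|−L_z,max ≈ 0.4721ℏ; θ_min ≈ 26.57°; |L| = 2√5 ℏ ≈ 4.472ℏ

For 7g, l = 4.
|L| − L_z,max = (2√5 − 4)ℏ ≈ 0.4721ℏ.
cos θ_min = 4/√20, so θ_min ≈ 26.57°.
|L| = ℏ√(4·5) = 2√5 ℏ ≈ 4.472ℏ.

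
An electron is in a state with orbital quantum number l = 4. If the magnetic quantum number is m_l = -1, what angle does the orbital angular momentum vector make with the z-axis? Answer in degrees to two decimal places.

|L| = ℏ√(l(l+1)) = 2√5 ℏ.
L_z = m_l ℏ = −1ℏ.
cos θ = L_z/|L| = -1/√20, so θ ≈ 102.92°.

θ ≈ 102.92°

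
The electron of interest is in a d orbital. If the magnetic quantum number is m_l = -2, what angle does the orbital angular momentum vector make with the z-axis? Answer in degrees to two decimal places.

For a d orbital, l = 2.
|L| = √(l(l+1)) ℏ = √6 ℏ.
L_z = m_l ℏ = −2ℏ.
cos θ = L_z/|L| = -2/√6, so θ ≈ 144.74°.

θ ≈ 144.74°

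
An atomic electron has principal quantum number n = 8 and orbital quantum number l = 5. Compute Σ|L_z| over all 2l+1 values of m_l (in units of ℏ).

Σ|L_z| = 30 ℏ

m_l ∈ {-5, -4, -3, -2, -1, 0, 1, 2, 3, 4, 5}.
Σ|m_l| = 2·5(5+1)/2 = 30.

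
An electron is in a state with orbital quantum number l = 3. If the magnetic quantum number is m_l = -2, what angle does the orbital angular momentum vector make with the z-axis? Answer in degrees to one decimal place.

|L| = ℏ√(l(l+1)) = 2√3 ℏ.
L_z = m_l ℏ = −2ℏ.
cos θ = L_z/|L| = -2/√12, so θ ≈ 125.3°.

θ ≈ 125.3°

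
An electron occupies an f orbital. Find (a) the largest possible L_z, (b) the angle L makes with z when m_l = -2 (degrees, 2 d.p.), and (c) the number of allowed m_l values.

L_z,max = 3ℏ; θ(m_l=-2) ≈ 125.26°; 7 values

F corresponds to l = 3.
L_z,max = lℏ = 3ℏ.
For m_l = -2: cos θ = -2/√12, θ ≈ 125.26°.
There are 2l+1 = 7 values of m_l.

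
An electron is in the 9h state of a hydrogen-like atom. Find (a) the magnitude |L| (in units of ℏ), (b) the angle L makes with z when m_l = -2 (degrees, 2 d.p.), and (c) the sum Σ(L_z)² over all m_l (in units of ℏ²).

For 9h, l = 5.
|L| = ℏ√(5·6) = √30 ℏ ≈ 5.477ℏ.
For m_l = -2: cos θ = -2/√30, θ ≈ 111.42°.
Σ m_l² = 110, so Σ(L_z)² = 110 ℏ².

|L| = √30 ℏ ≈ 5.477ℏ; θ(m_l=-2) ≈ 111.42°; Σ(L_z)² = 110 ℏ²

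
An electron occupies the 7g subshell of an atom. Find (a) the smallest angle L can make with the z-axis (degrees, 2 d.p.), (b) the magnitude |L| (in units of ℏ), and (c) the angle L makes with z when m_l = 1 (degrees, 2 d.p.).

θ_min ≈ 26.57°; |L| = 2√5 ℏ ≈ 4.472ℏ; θ(m_l=1) ≈ 77.08°

The 7g subshell has l = 4.
cos θ_min = 4/√20, so θ_min ≈ 26.57°.
|L| = ℏ√(4·5) = 2√5 ℏ ≈ 4.472ℏ.
For m_l = 1: cos θ = 1/√20, θ ≈ 77.08°.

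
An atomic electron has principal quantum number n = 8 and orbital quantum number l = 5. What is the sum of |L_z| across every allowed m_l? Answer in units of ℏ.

The allowed m_l values are -5, -4, -3, -2, -1, 0, 1, 2, 3, 4, 5.
Σ|m_l| = 2(1+2+…+5) = 30.

Σ|L_z| = 30 ℏ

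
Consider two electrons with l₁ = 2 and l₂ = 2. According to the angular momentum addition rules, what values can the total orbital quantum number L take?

The total orbital quantum number L ranges from |l₁ − l₂| to l₁ + l₂ in integer steps.
Allowed values: L = 0, 1, 2, 3, 4.

L = 0, 1, 2, 3, 4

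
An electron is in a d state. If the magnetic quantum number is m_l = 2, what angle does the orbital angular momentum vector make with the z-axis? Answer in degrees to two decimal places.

θ ≈ 35.26°

For a d orbital, l = 2.
|L| = √(l(l+1)) ℏ = √6 ℏ.
L_z = m_l ℏ = 2ℏ.
cos θ = L_z/|L| = 2/√6, so θ ≈ 35.26°.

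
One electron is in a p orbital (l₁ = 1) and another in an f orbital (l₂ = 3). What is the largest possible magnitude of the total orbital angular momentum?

By the triangle rule, |l₁ − l₂| ≤ L ≤ l₁ + l₂.
So L can be 2, 3, 4.
The largest magnitude corresponds to L = 4: |L_tot| = ℏ√(4·5) = 2√5 ℏ.

|L_tot|_max = 2√5 ℏ ≈ 4.472ℏ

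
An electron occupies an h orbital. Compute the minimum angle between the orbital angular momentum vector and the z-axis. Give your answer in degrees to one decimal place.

The letter h corresponds to l = 5.
|L| = ℏ√(l(l+1)) = √30 ℏ.
The smallest angle corresponds to the largest L_z, i.e. m_l = l = 5, giving L_z = 5ℏ.
cos θ_min = 5/√30, so θ_min ≈ 24.1°.

θ_min ≈ 24.1°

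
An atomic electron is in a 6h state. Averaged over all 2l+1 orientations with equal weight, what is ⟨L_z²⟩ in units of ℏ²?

The 6h subshell has l = 5.
m_l runs from −5 to 5, i.e. {-5, -4, -3, -2, -1, 0, 1, 2, 3, 4, 5}.
Average of L_z² over 11 states: 110/11 ℏ² = 10 ℏ².

⟨L_z²⟩ = 10 ℏ²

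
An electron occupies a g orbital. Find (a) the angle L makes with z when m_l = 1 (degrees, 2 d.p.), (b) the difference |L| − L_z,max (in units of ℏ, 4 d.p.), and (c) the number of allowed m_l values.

θ(m_l=1) ≈ 77.08°; |L|−L_z,max ≈ 0.4721ℏ; 9 values

For a g orbital, l = 4.
For m_l = 1: cos θ = 1/√20, θ ≈ 77.08°.
|L| − L_z,max = (2√5 − 4)ℏ ≈ 0.4721ℏ.
There are 2l+1 = 9 values of m_l.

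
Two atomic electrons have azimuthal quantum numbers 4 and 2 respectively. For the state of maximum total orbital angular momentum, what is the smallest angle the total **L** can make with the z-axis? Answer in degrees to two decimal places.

The total orbital quantum number L ranges from |l₁ − l₂| to l₁ + l₂ in integer steps.
L ∈ {2, 3, 4, 5, 6}.
The maximum is L = 6, with |L_tot| = ℏ√(6·7) = √42 ℏ.
The minimum angle with z is arccos(6/√42) ≈ 22.21°.

θ_min ≈ 22.21°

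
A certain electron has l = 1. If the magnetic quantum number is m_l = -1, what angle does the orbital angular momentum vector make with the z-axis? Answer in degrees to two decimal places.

|L|² = l(l+1)ℏ² = 2ℏ², so |L| = √2 ℏ.
L_z = m_l ℏ = −1ℏ.
cos θ = L_z/|L| = -1/√2, so θ ≈ 135.00°.

θ ≈ 135.00°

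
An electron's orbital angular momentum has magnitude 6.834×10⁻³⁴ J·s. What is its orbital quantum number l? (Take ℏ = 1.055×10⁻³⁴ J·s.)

l = 6

In units of ℏ, |L| ≈ 6.478.
Set l(l+1) = 41.96; the integer solution is l = 6.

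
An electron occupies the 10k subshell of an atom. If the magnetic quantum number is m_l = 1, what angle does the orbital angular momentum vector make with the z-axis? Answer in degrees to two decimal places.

θ ≈ 82.32°

For 10k, l = 7.
|L| = ℏ√(l(l+1)) = 2√14 ℏ.
L_z = m_l ℏ = 1ℏ.
cos θ = L_z/|L| = 1/√56, so θ ≈ 82.32°.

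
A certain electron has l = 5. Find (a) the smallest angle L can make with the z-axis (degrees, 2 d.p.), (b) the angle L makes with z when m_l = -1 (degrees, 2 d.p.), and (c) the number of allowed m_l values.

cos θ_min = 5/√30, so θ_min ≈ 24.09°.
For m_l = -1: cos θ = -1/√30, θ ≈ 100.52°.
There are 2l+1 = 11 values of m_l.

θ_min ≈ 24.09°; θ(m_l=-1) ≈ 100.52°; 11 values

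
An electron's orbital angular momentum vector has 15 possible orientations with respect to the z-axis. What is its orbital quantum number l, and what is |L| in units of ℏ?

l = 7, |L| = 2√14 ℏ ≈ 7.483ℏ

Since there are 2l+1 = 15 values of m_l, l = 7.
Then |L| = √(l(l+1)) ℏ = 2√14 ℏ.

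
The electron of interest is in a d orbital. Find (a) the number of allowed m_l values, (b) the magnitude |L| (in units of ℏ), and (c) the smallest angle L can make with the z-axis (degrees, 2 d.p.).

The letter d corresponds to l = 2.
There are 2l+1 = 5 values of m_l.
|L| = ℏ√(2·3) = √6 ℏ ≈ 2.449ℏ.
cos θ_min = 2/√6, so θ_min ≈ 35.26°.

5 values; |L| = √6 ℏ ≈ 2.449ℏ; θ_min ≈ 35.26°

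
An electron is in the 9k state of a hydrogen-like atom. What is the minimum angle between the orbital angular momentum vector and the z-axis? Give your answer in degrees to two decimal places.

θ_min ≈ 20.70°

The 9k subshell has l = 7.
|L| = ℏ√(l(l+1)) = 2√14 ℏ.
The smallest angle corresponds to the largest L_z, i.e. m_l = l = 7, giving L_z = 7ℏ.
cos θ_min = 7/√56, so θ_min ≈ 20.70°.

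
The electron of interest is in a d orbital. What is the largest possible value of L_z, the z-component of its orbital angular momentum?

L_z,max = 2ℏ

For a d orbital, l = 2.
L_z = m_l ℏ with m_l ∈ {−2, …, 2}; the maximum is m_l = 2.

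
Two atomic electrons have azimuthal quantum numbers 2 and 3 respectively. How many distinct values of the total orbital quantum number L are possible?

5

Angular momentum addition gives L = |l₁ − l₂|, …, l₁ + l₂.
L ∈ {1, 2, 3, 4, 5}.
That is 5 values.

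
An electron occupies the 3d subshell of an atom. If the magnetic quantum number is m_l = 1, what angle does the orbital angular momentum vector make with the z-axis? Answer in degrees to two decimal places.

The 3d subshell has l = 2.
|L|² = l(l+1)ℏ² = 6ℏ², so |L| = √6 ℏ.
L_z = m_l ℏ = 1ℏ.
cos θ = L_z/|L| = 1/√6, so θ ≈ 65.91°.

θ ≈ 65.91°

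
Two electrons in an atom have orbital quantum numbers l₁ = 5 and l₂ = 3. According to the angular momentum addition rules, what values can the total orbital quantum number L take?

L = 2, 3, 4, 5, 6, 7, 8

By the triangle rule, |l₁ − l₂| ≤ L ≤ l₁ + l₂.
So L can be 2, 3, 4, 5, 6, 7, 8.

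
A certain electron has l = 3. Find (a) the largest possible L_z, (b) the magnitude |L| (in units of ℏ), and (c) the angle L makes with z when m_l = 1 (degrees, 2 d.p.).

L_z,max = 3ℏ; |L| = 2√3 ℏ ≈ 3.464ℏ; θ(m_l=1) ≈ 73.22°

L_z,max = lℏ = 3ℏ.
|L| = ℏ√(3·4) = 2√3 ℏ ≈ 3.464ℏ.
For m_l = 1: cos θ = 1/√12, θ ≈ 73.22°.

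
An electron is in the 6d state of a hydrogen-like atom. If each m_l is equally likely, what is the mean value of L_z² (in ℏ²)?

For 6d, l = 2.
m_l ∈ {-2, -1, 0, 1, 2}.
Average of L_z² over 5 states: 10/5 ℏ² = 2 ℏ².

⟨L_z²⟩ = 2 ℏ²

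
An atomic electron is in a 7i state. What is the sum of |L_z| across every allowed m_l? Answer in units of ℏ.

Σ|L_z| = 42 ℏ

The 7i subshell has l = 6.
The allowed m_l values are -6, -5, -4, -3, -2, -1, 0, 1, 2, 3, 4, 5, 6.
Σ|m_l| = 2·6(6+1)/2 = 42.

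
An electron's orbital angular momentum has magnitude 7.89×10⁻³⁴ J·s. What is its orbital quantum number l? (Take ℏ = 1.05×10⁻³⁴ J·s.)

l = 7

|L|/ℏ = (7.89×10⁻³⁴)/(1.05×10⁻³⁴) ≈ 7.514.
l(l+1) ≈ 7.514² ≈ 56.46, so l = 7.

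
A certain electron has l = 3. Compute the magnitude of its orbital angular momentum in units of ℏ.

|L| = 2√3 ℏ ≈ 3.464ℏ

|L| = ℏ√(l(l+1)) = ℏ√(3·4) = 2√3 ℏ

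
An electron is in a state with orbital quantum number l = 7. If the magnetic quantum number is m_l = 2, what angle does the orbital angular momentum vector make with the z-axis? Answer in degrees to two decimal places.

|L|² = l(l+1)ℏ² = 56ℏ², so |L| = 2√14 ℏ.
L_z = m_l ℏ = 2ℏ.
cos θ = L_z/|L| = 2/√56, so θ ≈ 74.50°.

θ ≈ 74.50°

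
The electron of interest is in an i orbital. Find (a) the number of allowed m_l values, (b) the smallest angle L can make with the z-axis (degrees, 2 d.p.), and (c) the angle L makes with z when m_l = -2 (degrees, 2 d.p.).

The letter i corresponds to l = 6.
There are 2l+1 = 13 values of m_l.
cos θ_min = 6/√42, so θ_min ≈ 22.21°.
For m_l = -2: cos θ = -2/√42, θ ≈ 107.98°.

13 values; θ_min ≈ 22.21°; θ(m_l=-2) ≈ 107.98°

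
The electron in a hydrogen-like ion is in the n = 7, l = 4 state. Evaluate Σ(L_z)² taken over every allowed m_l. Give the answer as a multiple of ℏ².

Σ(L_z)² = 60 ℏ²

The allowed m_l values are -4, -3, -2, -1, 0, 1, 2, 3, 4.
Summing m² from −4 to 4: Σ m_l² = 60.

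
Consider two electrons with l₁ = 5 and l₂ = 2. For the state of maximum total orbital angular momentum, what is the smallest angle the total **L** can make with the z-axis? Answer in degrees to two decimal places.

Angular momentum addition gives L = |l₁ − l₂|, …, l₁ + l₂.
L ∈ {3, 4, 5, 6, 7}.
The maximum is L = 7, with |L_tot| = ℏ√(7·8) = 2√14 ℏ.
The minimum angle with z is arccos(7/√56) ≈ 20.70°.

θ_min ≈ 20.70°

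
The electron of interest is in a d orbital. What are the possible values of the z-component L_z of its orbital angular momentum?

L_z ∈ {−2ℏ, −ℏ, 0, ℏ, 2ℏ}

For a d orbital, l = 2.
L_z = m_l ℏ with m_l ranging from −l to +l in integer steps.
For l = 2: m_l ∈ {-2, -1, 0, 1, 2}.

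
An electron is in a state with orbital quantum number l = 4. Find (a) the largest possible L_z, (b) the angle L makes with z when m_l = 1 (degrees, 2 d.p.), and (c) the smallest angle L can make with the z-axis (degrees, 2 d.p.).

L_z,max = 4ℏ; θ(m_l=1) ≈ 77.08°; θ_min ≈ 26.57°

L_z,max = lℏ = 4ℏ.
For m_l = 1: cos θ = 1/√20, θ ≈ 77.08°.
cos θ_min = 4/√20, so θ_min ≈ 26.57°.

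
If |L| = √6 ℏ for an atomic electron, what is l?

(|L|/ℏ)² = l(l+1) = 6.
The positive root is l = 2.

l = 2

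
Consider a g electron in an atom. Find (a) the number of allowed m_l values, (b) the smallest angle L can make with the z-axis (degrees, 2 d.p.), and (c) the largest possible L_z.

9 values; θ_min ≈ 26.57°; L_z,max = 4ℏ

For a g orbital, l = 4.
There are 2l+1 = 9 values of m_l.
cos θ_min = 4/√20, so θ_min ≈ 26.57°.
L_z,max = lℏ = 4ℏ.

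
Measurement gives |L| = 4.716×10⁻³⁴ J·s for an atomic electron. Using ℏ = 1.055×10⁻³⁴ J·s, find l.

|L|/ℏ = (4.716×10⁻³⁴)/(1.055×10⁻³⁴) ≈ 4.470.
Set l(l+1) = 19.98; the integer solution is l = 4.

l = 4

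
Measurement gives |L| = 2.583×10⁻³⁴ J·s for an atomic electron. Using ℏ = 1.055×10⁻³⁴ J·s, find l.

Dividing by ℏ: |L|/ℏ ≈ 2.448.
Set l(l+1) = 5.99; the integer solution is l = 2.

l = 2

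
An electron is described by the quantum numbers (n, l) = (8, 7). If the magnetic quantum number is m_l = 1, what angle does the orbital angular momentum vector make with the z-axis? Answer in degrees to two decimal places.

|L|² = l(l+1)ℏ² = 56ℏ², so |L| = 2√14 ℏ.
L_z = m_l ℏ = 1ℏ.
cos θ = L_z/|L| = 1/√56, so θ ≈ 82.32°.

θ ≈ 82.32°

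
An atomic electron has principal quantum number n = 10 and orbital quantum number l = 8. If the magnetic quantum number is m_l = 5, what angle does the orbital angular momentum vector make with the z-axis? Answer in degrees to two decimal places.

θ ≈ 53.90°

|L| = ℏ√(l(l+1)) = 6√2 ℏ.
L_z = m_l ℏ = 5ℏ.
cos θ = L_z/|L| = 5/√72, so θ ≈ 53.90°.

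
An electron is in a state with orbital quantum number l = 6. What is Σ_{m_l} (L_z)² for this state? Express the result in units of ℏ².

m_l runs from −6 to 6, i.e. {-6, -5, -4, -3, -2, -1, 0, 1, 2, 3, 4, 5, 6}.
Σ m_l² = 2·(1 + 4 + 9 + 16 + 25 + 36) = 182.

Σ(L_z)² = 182 ℏ²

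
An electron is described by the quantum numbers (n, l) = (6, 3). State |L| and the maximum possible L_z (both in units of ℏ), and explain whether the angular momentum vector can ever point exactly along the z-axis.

No: L_z,max = 3ℏ < |L| = 2√3 ℏ ≈ 3.464ℏ

|L| = 2√3 ℏ ≈ 3.4641ℏ, while L_z,max = lℏ = 3ℏ.
Since |L| > L_z,max, the vector can never point exactly along z; the closest it comes is θ_min = arccos(3/√12) ≈ 30.0°.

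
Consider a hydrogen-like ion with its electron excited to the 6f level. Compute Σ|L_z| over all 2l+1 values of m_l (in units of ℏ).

Σ|L_z| = 12 ℏ

The 6f level has l = 3.
The allowed m_l values are -3, -2, -1, 0, 1, 2, 3.
Σ|m_l| = 2·3(3+1)/2 = 12.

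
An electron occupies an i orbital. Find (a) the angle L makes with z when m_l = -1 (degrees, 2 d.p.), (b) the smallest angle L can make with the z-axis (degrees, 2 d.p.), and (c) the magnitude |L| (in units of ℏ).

θ(m_l=-1) ≈ 98.88°; θ_min ≈ 22.21°; |L| = √42 ℏ ≈ 6.481ℏ

For an i orbital, l = 6.
For m_l = -1: cos θ = -1/√42, θ ≈ 98.88°.
cos θ_min = 6/√42, so θ_min ≈ 22.21°.
|L| = ℏ√(6·7) = √42 ℏ ≈ 6.481ℏ.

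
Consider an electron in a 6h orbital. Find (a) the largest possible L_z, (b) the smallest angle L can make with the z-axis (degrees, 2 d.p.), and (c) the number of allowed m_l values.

6h means n = 6, l = 5.
L_z,max = lℏ = 5ℏ.
cos θ_min = 5/√30, so θ_min ≈ 24.09°.
There are 2l+1 = 11 values of m_l.

L_z,max = 5ℏ; θ_min ≈ 24.09°; 11 values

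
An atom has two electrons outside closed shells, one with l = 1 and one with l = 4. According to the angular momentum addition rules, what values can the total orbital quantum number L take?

L = 3, 4, 5

Angular momentum addition gives L = |l₁ − l₂|, …, l₁ + l₂.
L ∈ {3, 4, 5}.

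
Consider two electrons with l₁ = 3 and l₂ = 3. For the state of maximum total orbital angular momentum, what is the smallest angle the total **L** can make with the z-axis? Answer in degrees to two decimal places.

L runs from |3 − 3| = 0 to 3 + 3 = 6.
So L can be 0, 1, 2, 3, 4, 5, 6.
The maximum is L = 6, with |L_tot| = ℏ√(6·7) = √42 ℏ.
The minimum angle with z is arccos(6/√42) ≈ 22.21°.

θ_min ≈ 22.21°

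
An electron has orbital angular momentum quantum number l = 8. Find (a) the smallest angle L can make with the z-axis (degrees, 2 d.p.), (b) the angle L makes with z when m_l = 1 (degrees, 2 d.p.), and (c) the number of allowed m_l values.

cos θ_min = 8/√72, so θ_min ≈ 19.47°.
For m_l = 1: cos θ = 1/√72, θ ≈ 83.23°.
There are 2l+1 = 17 values of m_l.

θ_min ≈ 19.47°; θ(m_l=1) ≈ 83.23°; 17 values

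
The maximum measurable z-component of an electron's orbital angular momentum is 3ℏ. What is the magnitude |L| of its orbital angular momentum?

|L| = 2√3 ℏ ≈ 3.464ℏ

Since max m_l = l, l = 3.
|L| = ℏ√(l(l+1)) = 2√3 ℏ.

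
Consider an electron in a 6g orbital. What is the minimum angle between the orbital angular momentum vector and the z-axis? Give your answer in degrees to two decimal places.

θ_min ≈ 26.57°

For 6g, l = 4.
|L| = √(l(l+1)) ℏ = 2√5 ℏ.
The smallest angle corresponds to the largest L_z, i.e. m_l = l = 4, giving L_z = 4ℏ.
cos θ_min = 4/√20, so θ_min ≈ 26.57°.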